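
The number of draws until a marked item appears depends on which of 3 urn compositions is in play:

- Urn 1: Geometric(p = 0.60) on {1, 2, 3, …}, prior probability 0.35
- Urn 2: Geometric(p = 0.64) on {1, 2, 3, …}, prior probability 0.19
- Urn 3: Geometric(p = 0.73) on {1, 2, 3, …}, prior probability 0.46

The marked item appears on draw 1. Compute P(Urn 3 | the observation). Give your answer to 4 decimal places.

0.5031

Posterior ∝ prior × likelihood, so P(k | x) ∝ P(Z=k) f_k(x); normalise over all components.
Geometric probabilities:
  L_1 = 0.6
  L_2 = 0.64
  L_3 = 0.73
Multiply by the mixture weights:
  P(Z=1)·L_1 = 0.35 × 0.6 = 0.21
  P(Z=2)·L_2 = 0.19 × 0.64 = 0.1216
  P(Z=3)·L_3 = 0.46 × 0.73 = 0.3358
Marginal: 0.21 + 0.1216 + 0.3358 = 0.6674
Responsibility of Urn 3: 0.3358 / 0.6674 ≈ 0.5031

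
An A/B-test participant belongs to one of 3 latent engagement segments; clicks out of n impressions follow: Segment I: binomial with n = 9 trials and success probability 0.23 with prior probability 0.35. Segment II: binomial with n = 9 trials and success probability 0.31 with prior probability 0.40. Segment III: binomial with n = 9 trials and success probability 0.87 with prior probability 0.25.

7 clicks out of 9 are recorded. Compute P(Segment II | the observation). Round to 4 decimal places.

0.0317

Posterior ∝ prior × likelihood, so P(k | x) ∝ P(Z=k) f_k(x); normalise over all components.
Evaluate each component's likelihood at the observed value:
  p_I = C(9,7)·0.23^7·0.77^2 = 36·3.40483e-05·0.5929 = 0.00072674
  p_II = C(9,7)·0.31^7·0.69^2 = 36·0.000275126·0.4761 = 0.00471555
  p_III = C(9,7)·0.87^7·0.13^2 = 36·0.377255·0.0169 = 0.229522
Weight by the priors:
  P(Z=I)·p_I = 0.35 × 0.00072674 = 0.000254359
  P(Z=II)·p_II = 0.40 × 0.00471555 = 0.00188622
  P(Z=III)·p_III = 0.25 × 0.229522 = 0.0573805
Denominator: 0.000254359 + 0.00188622 + 0.0573805 = 0.059521
P(Segment II | the observation) ≈ 0.0317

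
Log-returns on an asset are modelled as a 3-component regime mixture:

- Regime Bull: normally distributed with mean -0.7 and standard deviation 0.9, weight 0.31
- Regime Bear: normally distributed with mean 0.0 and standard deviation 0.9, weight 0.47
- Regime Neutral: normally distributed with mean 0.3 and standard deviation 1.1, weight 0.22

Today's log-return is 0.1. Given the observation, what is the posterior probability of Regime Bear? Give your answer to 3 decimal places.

By Bayes' theorem, P(k | x) = w_k f_k(x) / Σ_j w_j f_j(x).
Evaluate each component's likelihood at the observed value:
  f_Bull = 0.298603
  f_Bear = 0.440541
  f_Neutral = 0.356729
Weight by the priors:
  w_Bull·f_Bull = 0.31 × 0.298603 = 0.092567
  w_Bear·f_Bear = 0.47 × 0.440541 = 0.207054
  w_Neutral·f_Neutral = 0.22 × 0.356729 = 0.0784805
Denominator: 0.092567 + 0.207054 + 0.0784805 = 0.378102
P(Regime Bear | x) ≈ 0.548

0.548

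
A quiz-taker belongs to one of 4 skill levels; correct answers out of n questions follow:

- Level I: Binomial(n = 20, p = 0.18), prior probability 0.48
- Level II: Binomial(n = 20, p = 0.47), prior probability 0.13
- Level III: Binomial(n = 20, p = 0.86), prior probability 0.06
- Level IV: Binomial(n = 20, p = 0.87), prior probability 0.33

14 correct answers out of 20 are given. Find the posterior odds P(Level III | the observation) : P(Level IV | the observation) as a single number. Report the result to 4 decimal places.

Since P(k|x) ∝ w_k f_k(x), the posterior odds are w_i f_i(x) / (w_j f_j(x)).
Evaluate each component's likelihood at the observed value:
  p_I = C(20,14)·0.18^14·0.82^6 = 38760·3.74813e-11·0.304007 = 4.41654e-07
  p_II = C(20,14)·0.47^14·0.53^6 = 38760·2.56667e-05·0.0221644 = 0.02205
  p_III = C(20,14)·0.86^14·0.14^6 = 38760·0.121054·7.52954e-06 = 0.0353289
  p_IV = C(20,14)·0.87^14·0.13^6 = 38760·0.142321·4.82681e-06 = 0.0266265
0.00211973 / 0.00878673 ≈ 0.2412

0.2412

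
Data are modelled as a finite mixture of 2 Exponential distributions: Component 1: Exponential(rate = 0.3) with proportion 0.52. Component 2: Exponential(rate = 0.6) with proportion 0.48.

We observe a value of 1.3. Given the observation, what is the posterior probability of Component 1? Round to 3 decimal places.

By Bayes' theorem, P(k | x) = P(Z=k) f_k(x) / Σ_j P(Z=j) f_j(x).
Evaluate each component's likelihood at the observed value:
  p_1 = 0.203117
  p_2 = 0.275044
Multiply by the mixture weights:
  P(Z=1)·p_1 = 0.52 × 0.203117 = 0.105621
  P(Z=2)·p_2 = 0.48 × 0.275044 = 0.132021
Marginal: 0.105621 + 0.132021 = 0.237642
P(Component 1 | the observation) ≈ 0.444

0.444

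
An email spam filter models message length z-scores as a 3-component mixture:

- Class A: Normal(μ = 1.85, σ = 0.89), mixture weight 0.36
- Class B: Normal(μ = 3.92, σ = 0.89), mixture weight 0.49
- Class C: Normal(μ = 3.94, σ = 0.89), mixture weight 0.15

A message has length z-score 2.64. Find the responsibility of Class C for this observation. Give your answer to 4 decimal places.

P(component k | x) = P(Z=k)·f_k(x) / marginal(x), where marginal(x) = Σ_j P(Z=j)·f_j(x).
Component likelihoods at x = 2.64:
  f_A = (1/(0.89·√(2π)))·exp(−(2.64−1.85)²/(2·0.89²)) = 0.448250·exp(-0.39395) = 0.302293
  f_B = (1/(0.89·√(2π)))·exp(−(2.64−3.92)²/(2·0.89²)) = 0.448250·exp(-1.03421) = 0.159356
  f_C = (1/(0.89·√(2π)))·exp(−(2.64−3.94)²/(2·0.89²)) = 0.448250·exp(-1.06678) = 0.154249
Prior × likelihood for each component:
  P(Z=A)·f_A = 0.36 × 0.302293 = 0.108826
  P(Z=B)·f_B = 0.49 × 0.159356 = 0.0780842
  P(Z=C)·f_C = 0.15 × 0.154249 = 0.0231373
Normaliser: 0.108826 + 0.0780842 + 0.0231373 = 0.210047
So the posterior for Class C is 0.0231373 / 0.210047 ≈ 0.1102.

0.1102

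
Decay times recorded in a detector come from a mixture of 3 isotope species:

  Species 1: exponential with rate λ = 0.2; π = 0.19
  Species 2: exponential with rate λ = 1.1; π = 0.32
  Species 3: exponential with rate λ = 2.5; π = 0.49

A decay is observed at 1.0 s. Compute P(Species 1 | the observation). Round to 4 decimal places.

0.1250

Posterior ∝ prior × likelihood, so P(k | x) ∝ P(Z=k) f_k(x); normalise over all components.
Component likelihoods at x = 1.0 s:
  f_1 = 0.163746
  f_2 = 0.366158
  f_3 = 0.205212
Weight by the priors:
  P(Z=1)·f_1 = 0.19 × 0.163746 = 0.0311118
  P(Z=2)·f_2 = 0.32 × 0.366158 = 0.117171
  P(Z=3)·f_3 = 0.49 × 0.205212 = 0.100554
Denominator: 0.0311118 + 0.117171 + 0.100554 = 0.248837
So the posterior for Species 1 is 0.0311118 / 0.248837 ≈ 0.1250.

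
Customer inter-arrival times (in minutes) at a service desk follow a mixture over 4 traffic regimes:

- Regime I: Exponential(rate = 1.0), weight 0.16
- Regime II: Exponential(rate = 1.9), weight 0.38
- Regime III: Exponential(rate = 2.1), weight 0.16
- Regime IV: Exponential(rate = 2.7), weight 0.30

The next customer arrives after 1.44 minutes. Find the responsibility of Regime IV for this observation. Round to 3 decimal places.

Posterior ∝ prior × likelihood, so P(k | x) ∝ P(Z=k) f_k(x); normalise over all components.
Evaluate each component's likelihood at the observed value:
  L_I = 0.236928
  L_II = 0.123175
  L_III = 0.102073
  L_IV = 0.0553129
Weight by the priors:
  P(Z=I)·L_I = 0.16 × 0.236928 = 0.0379084
  P(Z=II)·L_II = 0.38 × 0.123175 = 0.0468066
  P(Z=III)·L_III = 0.16 × 0.102073 = 0.0163318
  P(Z=IV)·L_IV = 0.30 × 0.0553129 = 0.0165939
Normaliser: 0.0379084 + 0.0468066 + 0.0163318 + 0.0165939 = 0.117641
So the posterior for Regime IV is 0.0165939 / 0.117641 ≈ 0.141.

0.141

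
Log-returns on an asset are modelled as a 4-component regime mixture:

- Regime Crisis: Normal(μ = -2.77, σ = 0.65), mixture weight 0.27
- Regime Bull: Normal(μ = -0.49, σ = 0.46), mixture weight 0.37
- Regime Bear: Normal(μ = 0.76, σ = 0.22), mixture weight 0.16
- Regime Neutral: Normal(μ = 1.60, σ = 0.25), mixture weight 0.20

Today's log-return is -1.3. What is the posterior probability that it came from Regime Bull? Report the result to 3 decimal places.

P(component k | x) = π_k·f_k(x) / marginal(x), where marginal(x) = Σ_j π_j·f_j(x).
Evaluate each component's likelihood at the observed value:
  f_Crisis = (1/(0.65·√(2π)))·exp(−(-1.3−-2.77)²/(2·0.65²)) = 0.613757·exp(-2.55728) = 0.0475757
  f_Bull = (1/(0.46·√(2π)))·exp(−(-1.3−-0.49)²/(2·0.46²)) = 0.867266·exp(-1.55033) = 0.184015
  f_Bear = (1/(0.22·√(2π)))·exp(−(-1.3−0.76)²/(2·0.22²)) = 1.813374·exp(-43.83884) = 1.65775e-19
  f_Neutral = (1/(0.25·√(2π)))·exp(−(-1.3−1.60)²/(2·0.25²)) = 1.595769·exp(-67.28000) = 9.63024e-30
Multiply by the mixture weights:
  π_Crisis·f_Crisis = 0.27 × 0.0475757 = 0.0128454
  π_Bull·f_Bull = 0.37 × 0.184015 = 0.0680854
  π_Bear·f_Bear = 0.16 × 1.65775e-19 = 2.6524e-20
  π_Neutral·f_Neutral = 0.20 × 9.63024e-30 = 1.92605e-30
Sum: 0.0128454 + 0.0680854 + 2.6524e-20 + 1.92605e-30 = 0.0809308
Responsibility of Regime Bull: 0.0680854 / 0.0809308 ≈ 0.841

0.841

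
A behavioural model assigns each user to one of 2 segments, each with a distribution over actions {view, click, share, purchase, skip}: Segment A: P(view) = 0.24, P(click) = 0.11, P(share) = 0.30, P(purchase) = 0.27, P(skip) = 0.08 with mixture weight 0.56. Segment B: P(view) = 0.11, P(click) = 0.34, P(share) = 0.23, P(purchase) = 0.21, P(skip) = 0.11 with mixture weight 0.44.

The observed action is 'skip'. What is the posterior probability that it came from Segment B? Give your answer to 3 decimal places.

0.519

P(component k | x) = π_k·f_k(x) / marginal(x), where marginal(x) = Σ_j π_j·f_j(x).
Evaluate each component's likelihood at the observed value:
  f_A = 0.08
  f_B = 0.11
Weight by the priors:
  π_A·f_A = 0.56 × 0.08 = 0.0448
  π_B·f_B = 0.44 × 0.11 = 0.0484
Normaliser: 0.0448 + 0.0484 = 0.0932
P(Segment B | data) = 0.0484 / 0.0932 ≈ 0.519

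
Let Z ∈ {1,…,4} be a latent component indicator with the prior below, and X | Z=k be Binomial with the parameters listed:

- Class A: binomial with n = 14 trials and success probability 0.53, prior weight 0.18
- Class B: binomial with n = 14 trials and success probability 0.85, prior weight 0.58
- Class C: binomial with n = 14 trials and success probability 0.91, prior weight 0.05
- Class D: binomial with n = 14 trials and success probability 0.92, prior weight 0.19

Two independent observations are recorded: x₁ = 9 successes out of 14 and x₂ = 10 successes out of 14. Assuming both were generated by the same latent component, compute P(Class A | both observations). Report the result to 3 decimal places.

Apply Bayes' rule: the posterior for each component is proportional to its prior times its likelihood at x.
Since both observations come from the same component, the likelihood for component k is f_k(x₁)·f_k(x₂).
  p_A = [0.151508] × [0.0854248] = 0.0129426
  p_B = [0.035212] × [0.0997673] = 0.00351301
  p_C = [0.00505882] × [0.0255751] = 0.00012938
  p_D = [0.00309745] × [0.0178103] = 5.51667e-05
Prior × likelihood for each component:
  π_A·p_A = 0.18 × 0.0129426 = 0.00232966
  π_B·p_B = 0.58 × 0.00351301 = 0.00203754
  π_C·p_C = 0.05 × 0.00012938 = 6.469e-06
  π_D·p_D = 0.19 × 5.51667e-05 = 1.04817e-05
Normaliser: 0.00232966 + 0.00203754 + 6.469e-06 + 1.04817e-05 = 0.00438416
So the posterior for Class A is 0.00232966 / 0.00438416 ≈ 0.531.

0.531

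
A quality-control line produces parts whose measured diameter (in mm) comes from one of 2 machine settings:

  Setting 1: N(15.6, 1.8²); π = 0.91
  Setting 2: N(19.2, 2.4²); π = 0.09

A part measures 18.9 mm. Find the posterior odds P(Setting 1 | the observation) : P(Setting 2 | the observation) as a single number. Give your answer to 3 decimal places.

2.531

Since P(k|x) ∝ P(Z=k) f_k(x), the posterior odds are P(Z=i) f_i(x) / (P(Z=j) f_j(x)).
Component likelihoods at x = 18.9 mm:
  f_1 = 0.041284
  f_2 = 0.164932
Posterior odds = (P(Z=1)·f_1) / (P(Z=2)·f_2) = (0.91·0.041284) / (0.09·0.164932) = 0.0375684 / 0.0148439 ≈ 2.531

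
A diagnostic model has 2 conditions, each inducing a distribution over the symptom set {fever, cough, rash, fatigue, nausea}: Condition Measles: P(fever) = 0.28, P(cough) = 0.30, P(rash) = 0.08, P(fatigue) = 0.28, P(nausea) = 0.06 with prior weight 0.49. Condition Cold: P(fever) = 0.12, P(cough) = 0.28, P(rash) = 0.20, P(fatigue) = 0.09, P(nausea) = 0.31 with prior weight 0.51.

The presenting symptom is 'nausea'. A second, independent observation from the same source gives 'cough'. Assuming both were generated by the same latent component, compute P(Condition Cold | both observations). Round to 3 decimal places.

The responsibility of component k is π_k f_k(x) divided by Σ_j π_j f_j(x).
Since both observations come from the same component, the likelihood for component k is f_k(x₁)·f_k(x₂).
  f_Measles = [P(nausea | comp) = 0.06] × [0.3] = 0.018
  f_Cold = [P(nausea | comp) = 0.31] × [0.28] = 0.0868
Weight by the priors:
  π_Measles·f_Measles = 0.49 × 0.018 = 0.00882
  π_Cold·f_Cold = 0.51 × 0.0868 = 0.044268
Sum: 0.00882 + 0.044268 = 0.053088
So the posterior for Condition Cold is 0.044268 / 0.053088 ≈ 0.834.

0.834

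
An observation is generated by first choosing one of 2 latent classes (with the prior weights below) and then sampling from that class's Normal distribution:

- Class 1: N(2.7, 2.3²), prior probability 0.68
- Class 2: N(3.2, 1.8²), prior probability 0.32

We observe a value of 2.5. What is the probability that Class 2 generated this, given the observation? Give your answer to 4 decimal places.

0.3588

Posterior ∝ prior × likelihood, so P(k | x) ∝ π_k f_k(x); normalise over all components.
Normal densities:
  L_1 = (1/(2.3·√(2π)))·exp(−(2.5−2.7)²/(2·2.3²)) = 0.173453·exp(-0.00378) = 0.172799
  L_2 = (1/(1.8·√(2π)))·exp(−(2.5−3.2)²/(2·1.8²)) = 0.221635·exp(-0.07562) = 0.205493
Unnormalised posteriors:
  π_1·L_1 = 0.68 × 0.172799 = 0.117503
  π_2·L_2 = 0.32 × 0.205493 = 0.0657578
Marginal: 0.117503 + 0.0657578 = 0.183261
P(Class 2 | x) = 0.0657578 / 0.183261 ≈ 0.3588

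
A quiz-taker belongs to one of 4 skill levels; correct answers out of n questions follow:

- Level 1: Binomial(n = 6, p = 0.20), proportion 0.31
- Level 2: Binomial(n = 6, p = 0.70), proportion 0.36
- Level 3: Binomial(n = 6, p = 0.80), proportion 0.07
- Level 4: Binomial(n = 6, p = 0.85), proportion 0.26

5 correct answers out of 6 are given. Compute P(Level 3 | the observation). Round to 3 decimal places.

0.114

Apply Bayes' rule: the posterior for each component is proportional to its prior times its likelihood at x.
Evaluate each component's likelihood at the observed value:
  p_1 = 0.001536
  p_2 = 0.302526
  p_3 = 0.393216
  p_4 = 0.399335
Multiply by the mixture weights:
  w_1·p_1 = 0.31 × 0.001536 = 0.00047616
  w_2·p_2 = 0.36 × 0.302526 = 0.108909
  w_3·p_3 = 0.07 × 0.393216 = 0.0275251
  w_4·p_4 = 0.26 × 0.399335 = 0.103827
Marginal: 0.00047616 + 0.108909 + 0.0275251 + 0.103827 = 0.240738
Responsibility of Level 3: 0.0275251 / 0.240738 ≈ 0.114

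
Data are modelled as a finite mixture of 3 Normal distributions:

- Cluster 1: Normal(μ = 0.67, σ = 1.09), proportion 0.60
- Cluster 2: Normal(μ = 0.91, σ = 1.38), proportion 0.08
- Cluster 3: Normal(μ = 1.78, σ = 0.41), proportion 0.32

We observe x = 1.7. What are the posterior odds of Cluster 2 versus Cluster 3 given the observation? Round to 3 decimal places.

0.064

The posterior odds equal the prior odds times the likelihood ratio: (P(Z=i)/P(Z=j))·(f_i(x)/f_j(x)).
Component likelihoods at x = 1.7:
  p_1 = 0.234199
  p_2 = 0.245397
  p_3 = 0.954682
0.0196317 / 0.305498 ≈ 0.064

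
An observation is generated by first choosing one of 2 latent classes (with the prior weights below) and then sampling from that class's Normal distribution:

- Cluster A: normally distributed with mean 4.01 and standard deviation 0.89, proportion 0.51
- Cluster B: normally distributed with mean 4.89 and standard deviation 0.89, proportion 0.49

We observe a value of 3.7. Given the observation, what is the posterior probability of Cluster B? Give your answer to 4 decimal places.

Apply Bayes' rule: the posterior for each component is proportional to its prior times its likelihood at x.
Evaluate each component's likelihood at the observed value:
  f_A = (1/(0.89·√(2π)))·exp(−(3.7−4.01)²/(2·0.89²)) = 0.448250·exp(-0.06066) = 0.421867
  f_B = (1/(0.89·√(2π)))·exp(−(3.7−4.89)²/(2·0.89²)) = 0.448250·exp(-0.89389) = 0.183362
Unnormalised posteriors:
  π_A·f_A = 0.51 × 0.421867 = 0.215152
  π_B·f_B = 0.49 × 0.183362 = 0.0898473
Sum: 0.215152 + 0.0898473 = 0.304999
P(Cluster B | the observation) = 0.0898473 / 0.304999 ≈ 0.2946

0.2946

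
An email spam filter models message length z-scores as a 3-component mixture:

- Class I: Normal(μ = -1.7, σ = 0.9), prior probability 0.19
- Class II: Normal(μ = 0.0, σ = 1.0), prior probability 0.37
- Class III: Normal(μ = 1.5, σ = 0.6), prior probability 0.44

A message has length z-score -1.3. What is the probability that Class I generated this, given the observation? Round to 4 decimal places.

Posterior ∝ prior × likelihood, so P(k | x) ∝ π_k f_k(x); normalise over all components.
Evaluate each component's likelihood at the observed value:
  L_I = (1/(0.9·√(2π)))·exp(−(-1.3−-1.7)²/(2·0.9²)) = 0.443269·exp(-0.09877) = 0.401582
  L_II = (1/(1.0·√(2π)))·exp(−(-1.3−0.0)²/(2·1.0²)) = 0.398942·exp(-0.84500) = 0.171369
  L_III = (1/(0.6·√(2π)))·exp(−(-1.3−1.5)²/(2·0.6²)) = 0.664904·exp(-10.88889) = 1.24101e-05
Unnormalised posteriors:
  π_I·L_I = 0.19 × 0.401582 = 0.0763006
  π_II·L_II = 0.37 × 0.171369 = 0.0634064
  π_III·L_III = 0.44 × 1.24101e-05 = 5.46043e-06
Normaliser: 0.0763006 + 0.0634064 + 5.46043e-06 = 0.139712
P(Class I | data) ≈ 0.5461

0.5461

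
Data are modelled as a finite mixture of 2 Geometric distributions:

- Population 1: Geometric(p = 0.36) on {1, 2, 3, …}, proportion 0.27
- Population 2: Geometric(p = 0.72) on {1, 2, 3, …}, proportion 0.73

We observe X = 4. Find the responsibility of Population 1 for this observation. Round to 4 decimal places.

P(component k | x) = π_k·f_k(x) / marginal(x), where marginal(x) = Σ_j π_j·f_j(x).
Geometric probabilities:
  L_1 = 0.36·(1−0.36)^3 = 0.36·0.262144 = 0.0943718
  L_2 = 0.72·(1−0.72)^3 = 0.72·0.021952 = 0.0158054
Prior × likelihood for each component:
  π_1·L_1 = 0.27 × 0.0943718 = 0.0254804
  π_2·L_2 = 0.73 × 0.0158054 = 0.011538
Marginal: 0.0254804 + 0.011538 = 0.0370184
P(Population 1 | 4) ≈ 0.6883

0.6883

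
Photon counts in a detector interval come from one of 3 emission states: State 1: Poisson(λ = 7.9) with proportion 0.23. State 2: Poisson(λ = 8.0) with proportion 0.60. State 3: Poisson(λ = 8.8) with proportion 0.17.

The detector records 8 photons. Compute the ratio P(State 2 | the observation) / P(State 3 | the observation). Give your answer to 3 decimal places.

Since P(k|x) ∝ P(Z=k) f_k(x), the posterior odds are P(Z=i) f_i(x) / (P(Z=j) f_j(x)).
Component likelihoods at x = 8 photons:
  f_1 = 0.139499
  f_2 = 0.139587
  f_3 = 0.134446
Posterior odds = (P(Z=2)·f_2) / (P(Z=3)·f_3) = (0.60·0.139587) / (0.17·0.134446) = 0.0837519 / 0.0228559 ≈ 3.664

3.664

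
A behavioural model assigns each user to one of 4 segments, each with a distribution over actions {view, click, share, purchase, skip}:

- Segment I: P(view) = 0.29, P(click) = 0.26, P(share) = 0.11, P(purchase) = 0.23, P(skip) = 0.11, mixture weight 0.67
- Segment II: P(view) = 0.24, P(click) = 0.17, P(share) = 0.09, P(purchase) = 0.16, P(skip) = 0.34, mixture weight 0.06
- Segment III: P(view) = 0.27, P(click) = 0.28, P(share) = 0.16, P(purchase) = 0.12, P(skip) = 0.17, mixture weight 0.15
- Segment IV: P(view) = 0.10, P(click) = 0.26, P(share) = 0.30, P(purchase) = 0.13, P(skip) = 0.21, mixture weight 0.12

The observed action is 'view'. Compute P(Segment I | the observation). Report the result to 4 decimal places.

0.7439

By Bayes' theorem, P(k | x) = P(Z=k) f_k(x) / Σ_j P(Z=j) f_j(x).
Evaluate each component's likelihood at the observed value:
  f_I = P(view | comp) = 0.29
  f_II = P(view | comp) = 0.24
  f_III = P(view | comp) = 0.27
  f_IV = P(view | comp) = 0.10
Multiply by the mixture weights:
  P(Z=I)·f_I = 0.67 × 0.29 = 0.1943
  P(Z=II)·f_II = 0.06 × 0.24 = 0.0144
  P(Z=III)·f_III = 0.15 × 0.27 = 0.0405
  P(Z=IV)·f_IV = 0.12 × 0.1 = 0.012
Denominator: 0.1943 + 0.0144 + 0.0405 + 0.012 = 0.2612
So the posterior for Segment I is 0.1943 / 0.2612 ≈ 0.7439.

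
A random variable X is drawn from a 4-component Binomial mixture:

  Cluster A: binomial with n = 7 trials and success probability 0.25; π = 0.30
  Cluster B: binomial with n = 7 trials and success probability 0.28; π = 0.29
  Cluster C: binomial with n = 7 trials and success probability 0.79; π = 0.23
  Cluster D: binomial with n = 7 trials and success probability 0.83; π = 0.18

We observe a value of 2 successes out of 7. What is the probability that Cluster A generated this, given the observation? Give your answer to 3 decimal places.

P(component k | x) = P(Z=k)·f_k(x) / marginal(x), where marginal(x) = Σ_j P(Z=j)·f_j(x).
Component likelihoods at x = 2 successes out of 7:
  p_A = 0.311462
  p_B = 0.318565
  p_C = 0.00535266
  p_D = 0.00205409
Weight by the priors:
  P(Z=A)·p_A = 0.30 × 0.311462 = 0.0934387
  P(Z=B)·p_B = 0.29 × 0.318565 = 0.0923838
  P(Z=C)·p_C = 0.23 × 0.00535266 = 0.00123111
  P(Z=D)·p_D = 0.18 × 0.00205409 = 0.000369737
Evidence: 0.0934387 + 0.0923838 + 0.00123111 + 0.000369737 = 0.187423
P(Cluster A | data) ≈ 0.499

0.499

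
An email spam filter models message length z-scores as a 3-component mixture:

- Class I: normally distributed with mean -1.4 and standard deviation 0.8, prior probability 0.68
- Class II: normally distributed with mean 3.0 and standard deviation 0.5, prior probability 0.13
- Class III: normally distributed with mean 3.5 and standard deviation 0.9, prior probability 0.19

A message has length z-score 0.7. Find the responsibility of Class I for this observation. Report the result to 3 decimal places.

The responsibility of component k is π_k f_k(x) divided by Σ_j π_j f_j(x).
Component likelihoods at x = 0.7:
  f_I = (1/(0.8·√(2π)))·exp(−(0.7−-1.4)²/(2·0.8²)) = 0.498678·exp(-3.44531) = 0.0159052
  f_II = (1/(0.5·√(2π)))·exp(−(0.7−3.0)²/(2·0.5²)) = 0.797885·exp(-10.58000) = 2.02817e-05
  f_III = (1/(0.9·√(2π)))·exp(−(0.7−3.5)²/(2·0.9²)) = 0.443269·exp(-4.83951) = 0.00350668
Prior × likelihood for each component:
  π_I·f_I = 0.68 × 0.0159052 = 0.0108156
  π_II·f_II = 0.13 × 2.02817e-05 = 2.63662e-06
  π_III·f_III = 0.19 × 0.00350668 = 0.00066627
Evidence: 0.0108156 + 2.63662e-06 + 0.00066627 = 0.0114845
So the posterior for Class I is 0.0108156 / 0.0114845 ≈ 0.942.

0.942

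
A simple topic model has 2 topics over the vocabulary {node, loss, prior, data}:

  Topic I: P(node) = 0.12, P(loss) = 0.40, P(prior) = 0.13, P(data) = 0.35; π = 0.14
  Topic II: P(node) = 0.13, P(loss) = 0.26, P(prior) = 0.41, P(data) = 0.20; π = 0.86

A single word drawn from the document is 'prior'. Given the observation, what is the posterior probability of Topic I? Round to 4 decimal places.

0.0491

P(component k | x) = P(Z=k)·f_k(x) / marginal(x), where marginal(x) = Σ_j P(Z=j)·f_j(x).
Categorical probabilities:
  L_I = P(prior | comp) = 0.13
  L_II = P(prior | comp) = 0.41
Prior × likelihood for each component:
  P(Z=I)·L_I = 0.14 × 0.13 = 0.0182
  P(Z=II)·L_II = 0.86 × 0.41 = 0.3526
Marginal: 0.0182 + 0.3526 = 0.3708
P(Topic I | data) = 0.0182 / 0.3708 ≈ 0.0491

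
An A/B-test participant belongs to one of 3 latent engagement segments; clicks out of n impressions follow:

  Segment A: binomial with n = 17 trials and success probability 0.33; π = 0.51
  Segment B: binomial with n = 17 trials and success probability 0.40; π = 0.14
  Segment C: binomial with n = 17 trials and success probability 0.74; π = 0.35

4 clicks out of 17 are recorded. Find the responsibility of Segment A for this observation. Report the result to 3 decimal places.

Posterior ∝ prior × likelihood, so P(k | x) ∝ π_k f_k(x); normalise over all components.
Evaluate each component's likelihood at the observed value:
  L_A = C(17,4)·0.33^4·0.67^13 = 2380·0.0118592·0.00548242 = 0.154741
  L_B = C(17,4)·0.40^4·0.60^13 = 2380·0.0256·0.00130607 = 0.0795762
  L_C = C(17,4)·0.74^4·0.26^13 = 2380·0.299866·2.48115e-08 = 1.77075e-05
Multiply by the mixture weights:
  π_A·L_A = 0.51 × 0.154741 = 0.0789179
  π_B·L_B = 0.14 × 0.0795762 = 0.0111407
  π_C·L_C = 0.35 × 1.77075e-05 = 6.19763e-06
Marginal: 0.0789179 + 0.0111407 + 6.19763e-06 = 0.0900647
Responsibility of Segment A: 0.0789179 / 0.0900647 ≈ 0.876

0.876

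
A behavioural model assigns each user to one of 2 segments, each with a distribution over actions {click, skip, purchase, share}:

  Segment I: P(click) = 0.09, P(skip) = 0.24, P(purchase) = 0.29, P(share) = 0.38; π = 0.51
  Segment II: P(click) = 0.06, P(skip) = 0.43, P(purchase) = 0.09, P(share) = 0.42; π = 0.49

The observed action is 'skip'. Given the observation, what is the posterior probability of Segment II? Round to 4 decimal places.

0.6325

Apply Bayes' rule: the posterior for each component is proportional to its prior times its likelihood at x.
Categorical probabilities:
  f_I = P(skip | comp) = 0.24
  f_II = P(skip | comp) = 0.43
Prior × likelihood for each component:
  π_I·f_I = 0.51 × 0.24 = 0.1224
  π_II·f_II = 0.49 × 0.43 = 0.2107
Normaliser: 0.1224 + 0.2107 = 0.3331
P(Segment II | x) ≈ 0.6325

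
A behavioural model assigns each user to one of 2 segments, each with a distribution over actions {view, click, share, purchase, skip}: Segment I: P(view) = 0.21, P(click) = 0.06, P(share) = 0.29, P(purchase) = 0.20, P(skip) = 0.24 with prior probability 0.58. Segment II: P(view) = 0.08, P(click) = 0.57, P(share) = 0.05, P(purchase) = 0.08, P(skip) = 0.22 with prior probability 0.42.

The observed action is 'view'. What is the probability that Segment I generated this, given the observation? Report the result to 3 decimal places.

0.784

The responsibility of component k is π_k f_k(x) divided by Σ_j π_j f_j(x).
Component likelihoods at x = 'view':
  p_I = 0.21
  p_II = 0.08
Weight by the priors:
  π_I·p_I = 0.58 × 0.21 = 0.1218
  π_II·p_II = 0.42 × 0.08 = 0.0336
Sum: 0.1218 + 0.0336 = 0.1554
P(Segment I | 'view') ≈ 0.784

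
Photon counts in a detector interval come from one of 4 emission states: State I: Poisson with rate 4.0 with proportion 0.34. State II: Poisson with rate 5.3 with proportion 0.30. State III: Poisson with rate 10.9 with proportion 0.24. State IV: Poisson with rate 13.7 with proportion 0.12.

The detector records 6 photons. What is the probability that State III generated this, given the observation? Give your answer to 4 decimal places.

Apply Bayes' rule: the posterior for each component is proportional to its prior times its likelihood at x.
Component likelihoods at x = 6 photons:
  f_I = e^(−4.0)·4.0^6/6! = 0.104196
  f_II = e^(−5.3)·5.3^6/6! = 0.15366
  f_III = e^(−10.9)·10.9^6/6! = 0.0429949
  f_IV = e^(−13.7)·13.7^6/6! = 0.0103076
Unnormalised posteriors:
  π_I·f_I = 0.34 × 0.104196 = 0.0354265
  π_II·f_II = 0.30 × 0.15366 = 0.0460981
  π_III·f_III = 0.24 × 0.0429949 = 0.0103188
  π_IV·f_IV = 0.12 × 0.0103076 = 0.00123691
Evidence: 0.0354265 + 0.0460981 + 0.0103188 + 0.00123691 = 0.0930803
P(State III | x) = 0.0103188 / 0.0930803 ≈ 0.1109

0.1109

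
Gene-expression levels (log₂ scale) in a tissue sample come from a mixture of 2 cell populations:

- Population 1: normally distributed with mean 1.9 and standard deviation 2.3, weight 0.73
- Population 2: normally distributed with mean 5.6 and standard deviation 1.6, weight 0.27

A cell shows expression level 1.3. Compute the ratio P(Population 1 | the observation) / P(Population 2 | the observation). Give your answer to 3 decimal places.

The posterior odds equal the prior odds times the likelihood ratio: (w_i/w_j)·(f_i(x)/f_j(x)).
Normal densities:
  f_1 = (1/(2.3·√(2π)))·exp(−(1.3−1.9)²/(2·2.3²)) = 0.173453·exp(-0.03403) = 0.16765
  f_2 = (1/(1.6·√(2π)))·exp(−(1.3−5.6)²/(2·1.6²)) = 0.249339·exp(-3.61133) = 0.00673613
Odds = (0.73/0.27) × (0.16765/0.00673613) = 2.7037 × 24.8883 ≈ 67.290

67.290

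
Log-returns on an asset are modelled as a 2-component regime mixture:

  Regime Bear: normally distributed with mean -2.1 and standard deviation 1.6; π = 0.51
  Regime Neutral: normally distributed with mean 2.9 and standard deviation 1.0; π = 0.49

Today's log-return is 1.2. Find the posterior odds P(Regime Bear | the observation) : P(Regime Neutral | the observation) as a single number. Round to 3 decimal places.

0.329

Posterior odds = (π_i f_i(x)) / (π_j f_j(x)); the normalising sum cancels.
Evaluate each component's likelihood at the observed value:
  L_Bear = (1/(1.6·√(2π)))·exp(−(1.2−-2.1)²/(2·1.6²)) = 0.249339·exp(-2.12695) = 0.0297212
  L_Neutral = (1/(1.0·√(2π)))·exp(−(1.2−2.9)²/(2·1.0²)) = 0.398942·exp(-1.44500) = 0.0940491
Odds = (0.51/0.49) × (0.0297212/0.0940491) = 1.04082 × 0.316018 ≈ 0.329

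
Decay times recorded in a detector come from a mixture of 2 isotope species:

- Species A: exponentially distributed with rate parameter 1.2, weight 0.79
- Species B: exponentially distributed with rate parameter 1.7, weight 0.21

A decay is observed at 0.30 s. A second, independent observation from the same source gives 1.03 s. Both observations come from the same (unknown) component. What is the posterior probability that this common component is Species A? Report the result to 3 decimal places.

0.785

The responsibility of component k is P(Z=k) f_k(x) divided by Σ_j P(Z=j) f_j(x).
Since both observations come from the same component, the likelihood for component k is f_k(x₁)·f_k(x₂).
  p_A = [1.2·e^(−1.2·0.30) = 1.2·e^(−0.3600) = 0.837212] × [0.348653] = 0.291896
  p_B = [1.7·e^(−1.7·0.30) = 1.7·e^(−0.5100) = 1.02084] × [0.29512] = 0.301271
Weight by the priors:
  P(Z=A)·p_A = 0.79 × 0.291896 = 0.230598
  P(Z=B)·p_B = 0.21 × 0.301271 = 0.063267
Evidence: 0.230598 + 0.063267 = 0.293865
P(Species A | x) = 0.230598 / 0.293865 ≈ 0.785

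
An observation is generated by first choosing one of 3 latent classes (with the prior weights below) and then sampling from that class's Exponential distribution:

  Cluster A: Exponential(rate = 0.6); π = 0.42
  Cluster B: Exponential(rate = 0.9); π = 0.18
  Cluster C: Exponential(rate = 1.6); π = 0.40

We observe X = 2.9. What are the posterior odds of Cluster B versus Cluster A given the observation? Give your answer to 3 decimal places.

0.269

Only the two components matter; the odds are (P(Z=i) f_i(x)) / (P(Z=j) f_j(x)).
Exponential densities:
  p_A = 0.105312
  p_B = 0.0661811
  p_C = 0.0154523
0.0119126 / 0.0442311 ≈ 0.269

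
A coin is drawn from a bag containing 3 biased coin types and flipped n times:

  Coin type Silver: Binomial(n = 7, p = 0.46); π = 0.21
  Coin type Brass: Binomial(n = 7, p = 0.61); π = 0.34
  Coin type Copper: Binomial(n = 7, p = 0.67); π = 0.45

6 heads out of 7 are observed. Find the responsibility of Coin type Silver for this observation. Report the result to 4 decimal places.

0.0503

Apply Bayes' rule: the posterior for each component is proportional to its prior times its likelihood at x.
Binomial probabilities:
  f_Silver = 0.0358128
  f_Brass = 0.140651
  f_Copper = 0.208959
Multiply by the mixture weights:
  π_Silver·f_Silver = 0.21 × 0.0358128 = 0.0075207
  π_Brass·f_Brass = 0.34 × 0.140651 = 0.0478212
  π_Copper·f_Copper = 0.45 × 0.208959 = 0.0940315
Denominator: 0.0075207 + 0.0478212 + 0.0940315 = 0.149373
Responsibility of Coin type Silver: 0.0075207 / 0.149373 ≈ 0.0503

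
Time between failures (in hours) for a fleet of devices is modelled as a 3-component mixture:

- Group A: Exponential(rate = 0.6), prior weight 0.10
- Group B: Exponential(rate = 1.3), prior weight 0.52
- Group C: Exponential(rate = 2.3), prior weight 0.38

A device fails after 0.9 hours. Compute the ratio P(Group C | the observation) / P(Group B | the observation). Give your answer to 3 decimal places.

Since P(k|x) ∝ P(Z=k) f_k(x), the posterior odds are P(Z=i) f_i(x) / (P(Z=j) f_j(x)).
Component likelihoods at x = 0.9 hours:
  L_A = 0.6·e^(−0.6·0.9) = 0.6·e^(−0.5400) = 0.349649
  L_B = 1.3·e^(−1.3·0.9) = 1.3·e^(−1.1700) = 0.403477
  L_C = 2.3·e^(−2.3·0.9) = 2.3·e^(−2.0700) = 0.290227
0.110286 / 0.209808 ≈ 0.526

0.526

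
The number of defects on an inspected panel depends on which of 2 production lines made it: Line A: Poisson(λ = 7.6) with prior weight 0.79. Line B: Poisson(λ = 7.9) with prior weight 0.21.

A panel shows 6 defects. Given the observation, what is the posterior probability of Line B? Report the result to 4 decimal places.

By Bayes' theorem, P(k | x) = π_k f_k(x) / Σ_j π_j f_j(x).
Poisson probabilities:
  L_A = 0.13394
  L_B = 0.125171
Unnormalised posteriors:
  π_A·L_A = 0.79 × 0.13394 = 0.105813
  π_B·L_B = 0.21 × 0.125171 = 0.0262859
Denominator: 0.105813 + 0.0262859 = 0.132099
P(Line B | the observation) = 0.0262859 / 0.132099 ≈ 0.1990

0.1990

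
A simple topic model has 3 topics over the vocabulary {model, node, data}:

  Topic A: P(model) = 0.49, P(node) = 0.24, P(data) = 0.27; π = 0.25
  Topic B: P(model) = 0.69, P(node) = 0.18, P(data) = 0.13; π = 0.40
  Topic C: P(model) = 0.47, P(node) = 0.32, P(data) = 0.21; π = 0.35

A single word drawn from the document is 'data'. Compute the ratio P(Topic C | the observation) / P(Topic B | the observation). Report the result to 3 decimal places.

1.413

Only the two components matter; the odds are (w_i f_i(x)) / (w_j f_j(x)).
Component likelihoods at x = 'data':
  p_A = 0.27
  p_B = 0.13
  p_C = 0.21
0.0735 / 0.052 ≈ 1.413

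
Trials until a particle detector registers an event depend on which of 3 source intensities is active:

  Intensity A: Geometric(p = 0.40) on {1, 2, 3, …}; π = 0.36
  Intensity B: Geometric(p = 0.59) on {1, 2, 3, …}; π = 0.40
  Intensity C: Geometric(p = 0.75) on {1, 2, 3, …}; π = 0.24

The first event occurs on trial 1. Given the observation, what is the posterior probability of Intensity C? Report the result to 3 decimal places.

The responsibility of component k is π_k f_k(x) divided by Σ_j π_j f_j(x).
Component likelihoods at x = 1:
  L_A = 0.4
  L_B = 0.59
  L_C = 0.75
Prior × likelihood for each component:
  π_A·L_A = 0.36 × 0.4 = 0.144
  π_B·L_B = 0.40 × 0.59 = 0.236
  π_C·L_C = 0.24 × 0.75 = 0.18
Sum: 0.144 + 0.236 + 0.18 = 0.56
P(Intensity C | 1) = 0.18 / 0.56 ≈ 0.321

0.321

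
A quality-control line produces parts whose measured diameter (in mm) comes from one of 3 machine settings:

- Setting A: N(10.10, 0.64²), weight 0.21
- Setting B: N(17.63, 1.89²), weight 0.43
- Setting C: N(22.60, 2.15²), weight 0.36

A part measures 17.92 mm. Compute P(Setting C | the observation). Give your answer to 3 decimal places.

0.065

Posterior ∝ prior × likelihood, so P(k | x) ∝ P(Z=k) f_k(x); normalise over all components.
Component likelihoods at x = 17.92 mm:
  p_A = 2.37199e-33
  p_B = 0.20861
  p_C = 0.0173613
Prior × likelihood for each component:
  P(Z=A)·p_A = 0.21 × 2.37199e-33 = 4.98119e-34
  P(Z=B)·p_B = 0.43 × 0.20861 = 0.0897024
  P(Z=C)·p_C = 0.36 × 0.0173613 = 0.00625005
Evidence: 4.98119e-34 + 0.0897024 + 0.00625005 = 0.0959525
So the posterior for Setting C is 0.00625005 / 0.0959525 ≈ 0.065.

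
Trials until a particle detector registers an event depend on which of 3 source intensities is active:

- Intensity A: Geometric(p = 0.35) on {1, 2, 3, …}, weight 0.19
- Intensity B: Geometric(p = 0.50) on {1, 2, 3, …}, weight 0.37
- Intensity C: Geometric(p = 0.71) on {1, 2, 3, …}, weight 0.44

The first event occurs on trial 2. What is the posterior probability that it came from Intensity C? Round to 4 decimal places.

0.4003

By Bayes' theorem, P(k | x) = π_k f_k(x) / Σ_j π_j f_j(x).
Geometric probabilities:
  f_A = 0.2275
  f_B = 0.25
  f_C = 0.2059
Prior × likelihood for each component:
  π_A·f_A = 0.19 × 0.2275 = 0.043225
  π_B·f_B = 0.37 × 0.25 = 0.0925
  π_C·f_C = 0.44 × 0.2059 = 0.090596
Marginal: 0.043225 + 0.0925 + 0.090596 = 0.226321
P(Intensity C | x) ≈ 0.4003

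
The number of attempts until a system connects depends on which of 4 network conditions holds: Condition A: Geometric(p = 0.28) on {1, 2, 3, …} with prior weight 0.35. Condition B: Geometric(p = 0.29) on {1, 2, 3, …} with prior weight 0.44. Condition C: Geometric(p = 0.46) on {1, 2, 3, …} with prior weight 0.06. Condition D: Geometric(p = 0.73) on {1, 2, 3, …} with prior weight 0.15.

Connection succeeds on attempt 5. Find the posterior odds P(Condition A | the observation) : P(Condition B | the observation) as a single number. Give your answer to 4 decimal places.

Only the two components matter; the odds are (P(Z=i) f_i(x)) / (P(Z=j) f_j(x)).
Component likelihoods at x = 5:
  L_A = 0.0752468
  L_B = 0.0736939
  L_C = 0.0391141
  L_D = 0.00387952
Odds = (0.35/0.44) × (0.0752468/0.0736939) = 0.795455 × 1.02107 ≈ 0.8122

0.8122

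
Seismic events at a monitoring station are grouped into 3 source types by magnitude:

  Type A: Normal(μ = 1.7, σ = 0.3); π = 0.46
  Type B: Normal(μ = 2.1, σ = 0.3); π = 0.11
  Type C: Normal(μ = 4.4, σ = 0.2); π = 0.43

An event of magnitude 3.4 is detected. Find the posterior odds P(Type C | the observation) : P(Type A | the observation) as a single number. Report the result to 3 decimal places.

Only the two components matter; the odds are (P(Z=i) f_i(x)) / (P(Z=j) f_j(x)).
Component likelihoods at x = 3.4:
  f_A = 1.41563e-07
  f_B = 0.000111236
  f_C = 7.4336e-06
3.19645e-06 / 6.5119e-08 ≈ 49.086

49.086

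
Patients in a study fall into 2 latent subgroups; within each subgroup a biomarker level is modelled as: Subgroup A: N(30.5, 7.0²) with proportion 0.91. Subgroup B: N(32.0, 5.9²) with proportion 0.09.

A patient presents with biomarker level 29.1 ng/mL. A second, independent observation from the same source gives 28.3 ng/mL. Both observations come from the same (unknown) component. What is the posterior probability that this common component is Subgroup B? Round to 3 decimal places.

0.098

The responsibility of component k is π_k f_k(x) divided by Σ_j π_j f_j(x).
Since both observations come from the same component, the likelihood for component k is f_k(x₁)·f_k(x₂).
  p_A = [0.0558632] × [0.0542454] = 0.00303033
  p_B = [0.0599233] × [0.0555468] = 0.00332855
Prior × likelihood for each component:
  π_A·p_A = 0.91 × 0.00303033 = 0.0027576
  π_B·p_B = 0.09 × 0.00332855 = 0.000299569
Normaliser: 0.0027576 + 0.000299569 = 0.00305717
P(Subgroup B | x₁, x₂) ≈ 0.098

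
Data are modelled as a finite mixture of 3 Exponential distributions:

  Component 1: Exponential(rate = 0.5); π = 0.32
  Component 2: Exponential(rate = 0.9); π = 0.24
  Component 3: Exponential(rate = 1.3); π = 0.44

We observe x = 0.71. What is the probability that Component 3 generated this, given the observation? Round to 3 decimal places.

The responsibility of component k is π_k f_k(x) divided by Σ_j π_j f_j(x).
Exponential densities:
  L_1 = 0.5·e^(−0.5·0.71) = 0.5·e^(−0.3550) = 0.350587
  L_2 = 0.9·e^(−0.9·0.71) = 0.9·e^(−0.6390) = 0.475038
  L_3 = 1.3·e^(−1.3·0.71) = 1.3·e^(−0.9230) = 0.516523
Weight by the priors:
  π_1·L_1 = 0.32 × 0.350587 = 0.112188
  π_2·L_2 = 0.24 × 0.475038 = 0.114009
  π_3·L_3 = 0.44 × 0.516523 = 0.22727
Evidence: 0.112188 + 0.114009 + 0.22727 = 0.453467
P(Component 3 | the observation) ≈ 0.501

0.501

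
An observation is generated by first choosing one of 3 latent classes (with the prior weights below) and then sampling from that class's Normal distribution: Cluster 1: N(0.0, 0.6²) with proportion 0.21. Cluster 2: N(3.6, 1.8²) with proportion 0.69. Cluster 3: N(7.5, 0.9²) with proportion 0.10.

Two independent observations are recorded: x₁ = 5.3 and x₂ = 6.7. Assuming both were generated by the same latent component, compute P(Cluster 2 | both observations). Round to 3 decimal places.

P(component k | x) = w_k·f_k(x) / marginal(x), where marginal(x) = Σ_j w_j·f_j(x).
Since both observations come from the same component, the likelihood for component k is f_k(x₁)·f_k(x₂).
  f_1 = [(1/(0.6·√(2π)))·exp(−(5.3−0.0)²/(2·0.6²)) = 0.664904·exp(-39.01389) = 7.57255e-18] × [5.56806e-28] = 4.21644e-45
  f_2 = [(1/(1.8·√(2π)))·exp(−(5.3−3.6)²/(2·1.8²)) = 0.221635·exp(-0.44599) = 0.141889] × [0.0503] = 0.007137
  f_3 = [(1/(0.9·√(2π)))·exp(−(5.3−7.5)²/(2·0.9²)) = 0.443269·exp(-2.98765) = 0.0223432] × [0.298603] = 0.00667176
Prior × likelihood for each component:
  w_1·f_1 = 0.21 × 4.21644e-45 = 8.85453e-46
  w_2·f_2 = 0.69 × 0.007137 = 0.00492453
  w_3·f_3 = 0.10 × 0.00667176 = 0.000667176
Denominator: 8.85453e-46 + 0.00492453 + 0.000667176 = 0.00559171
Responsibility of Cluster 2: 0.00492453 / 0.00559171 ≈ 0.881

0.881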